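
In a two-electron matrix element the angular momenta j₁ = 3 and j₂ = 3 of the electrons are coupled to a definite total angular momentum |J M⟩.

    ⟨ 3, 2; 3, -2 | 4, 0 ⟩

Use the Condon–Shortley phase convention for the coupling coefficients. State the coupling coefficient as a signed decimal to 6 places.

√[9·2!4!4!/11! · 5!1!1!5!4!4!] = √(165888/77)
  +(−1)^0/∏(0,2,1,1,3,3)! = 1/72  (running 1/72)
  +(−1)^1/∏(1,1,0,0,4,4)! = -1/576  (running 7/576)
⟨..|..⟩ = √(165888/77)·(7/576) = +0.564076

+√(7/22) ≈ +0.564076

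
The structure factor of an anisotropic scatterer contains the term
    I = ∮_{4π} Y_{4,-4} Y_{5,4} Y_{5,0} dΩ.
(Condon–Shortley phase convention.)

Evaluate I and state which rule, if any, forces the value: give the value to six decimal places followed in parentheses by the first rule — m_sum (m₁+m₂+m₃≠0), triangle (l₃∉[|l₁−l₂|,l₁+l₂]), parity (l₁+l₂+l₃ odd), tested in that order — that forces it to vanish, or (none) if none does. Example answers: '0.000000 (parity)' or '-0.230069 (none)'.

0.130198 (none)

m-sum 0 ✓  L=14 even ✓  1≤5≤9 ✓
Π(2lᵢ+1) = 9×11×11 = 1089
triangle coeff Δ(4,5,5) = 1/3153150
Σ_t [0,4]: t=0:+1/69120 t=1:−1/1728 t=2:+1/576 t=3:−1/1728 t=4:+1/69120 = 7/11520
(3j)²=2/143 [(4 5 5; 0 0 0)], sign=-1
Σ_t [4,4]: t=4:+1/69120 = 1/69120
(3j)²=2/143 [(4 5 5; -4 4 0)], sign=-1
⇒ 4πI² = 36/169
I = (+1)√(36/169/(4π)) = 0.13019760
No selection rule forces the value: the integral is nonzero (none).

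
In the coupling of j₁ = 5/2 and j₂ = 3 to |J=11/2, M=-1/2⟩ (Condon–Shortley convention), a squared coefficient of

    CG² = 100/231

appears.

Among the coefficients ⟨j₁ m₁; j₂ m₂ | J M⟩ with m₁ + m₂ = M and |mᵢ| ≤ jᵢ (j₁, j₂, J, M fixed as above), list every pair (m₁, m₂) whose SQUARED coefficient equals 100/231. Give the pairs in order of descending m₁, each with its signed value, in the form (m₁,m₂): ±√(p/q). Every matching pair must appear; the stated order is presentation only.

(-1/2,0): +√(100/231)

Admissible pairs with m₁+m₂ = M = -1/2: (-5/2,2), (-3/2,1), (-1/2,0), (1/2,-1), (3/2,-2), (5/2,-3)
  (m₁,m₂)=(5/2,-3): CG² = 1/462, CG = +√(1/462)
  (m₁,m₂)=(3/2,-2): CG² = 5/77, CG = +√(5/77)
  (m₁,m₂)=(1/2,-1): CG² = 25/77, CG = +√(25/77)
  (m₁,m₂)=(-1/2,0): CG² = 100/231, CG = +√(100/231)   ← matches the target
  (m₁,m₂)=(-3/2,1): CG² = 25/154, CG = +√(25/154)
  (m₁,m₂)=(-5/2,2): CG² = 1/77, CG = +√(1/77)
Pairs with CG² = 100/231: (-1/2,0): +√(100/231)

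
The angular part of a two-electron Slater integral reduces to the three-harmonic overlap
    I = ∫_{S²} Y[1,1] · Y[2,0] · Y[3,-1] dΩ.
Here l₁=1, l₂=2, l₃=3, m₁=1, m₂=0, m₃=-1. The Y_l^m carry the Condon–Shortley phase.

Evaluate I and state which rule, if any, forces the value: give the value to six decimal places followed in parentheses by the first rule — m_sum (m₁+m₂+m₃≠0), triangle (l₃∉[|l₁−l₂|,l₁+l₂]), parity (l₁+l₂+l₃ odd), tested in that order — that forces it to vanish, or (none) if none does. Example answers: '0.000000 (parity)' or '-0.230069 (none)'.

-0.202301 (none)

m-sum 0 ✓  L=6 even ✓  1≤3≤3 ✓
Π(2lᵢ+1) = 3×5×7 = 105
triangle coeff Δ(1,2,3) = 1/105
Σ_t [0,0]: t=0:+1/4 = 1/4
(3j)²=3/35 [(1 2 3; 0 0 0)], sign=-1
Σ_t [0,0]: t=0:+1/8 = 1/8
(3j)²=2/35 [(1 2 3; 1 0 -1)], sign=+1
⇒ 4πI² = 18/35
I = (-1)√(18/35/(4π)) = -0.20230066
No selection rule forces the value: the integral is nonzero (none).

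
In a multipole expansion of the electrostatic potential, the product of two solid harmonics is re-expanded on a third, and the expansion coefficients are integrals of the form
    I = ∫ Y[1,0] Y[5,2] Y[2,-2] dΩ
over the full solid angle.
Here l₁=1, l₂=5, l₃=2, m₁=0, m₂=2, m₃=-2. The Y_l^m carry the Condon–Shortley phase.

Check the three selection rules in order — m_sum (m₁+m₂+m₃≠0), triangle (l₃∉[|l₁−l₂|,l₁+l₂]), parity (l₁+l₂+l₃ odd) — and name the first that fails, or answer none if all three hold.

Σmᵢ = 0  ✓
l₃∈[|l₁−l₂|,l₁+l₂]=[4,6] required, l₃=2 fails  ✗
Σlᵢ = 8 ⇒ even

triangle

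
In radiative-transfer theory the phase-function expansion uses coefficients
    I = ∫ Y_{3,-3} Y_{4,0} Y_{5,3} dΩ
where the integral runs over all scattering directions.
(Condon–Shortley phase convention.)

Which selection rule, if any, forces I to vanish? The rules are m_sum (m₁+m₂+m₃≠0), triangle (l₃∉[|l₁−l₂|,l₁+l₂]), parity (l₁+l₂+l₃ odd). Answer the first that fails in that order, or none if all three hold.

m₁+m₂+m₃ = -3 + 0 + 3 = 0  ✓
triangle: |3−4|=1 ≤ l₃=5 ≤ 3+4=7  ✓
parity: l₁+l₂+l₃ = 12 is even  ✓

none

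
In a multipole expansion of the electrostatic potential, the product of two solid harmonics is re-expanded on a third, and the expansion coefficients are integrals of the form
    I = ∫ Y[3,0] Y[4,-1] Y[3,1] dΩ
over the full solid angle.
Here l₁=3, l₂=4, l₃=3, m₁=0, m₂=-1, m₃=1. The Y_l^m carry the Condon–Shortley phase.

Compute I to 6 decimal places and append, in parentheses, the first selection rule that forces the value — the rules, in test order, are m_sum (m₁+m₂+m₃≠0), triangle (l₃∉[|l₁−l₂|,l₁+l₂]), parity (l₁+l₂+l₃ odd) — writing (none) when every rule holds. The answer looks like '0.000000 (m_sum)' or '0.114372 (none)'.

-0.099323 (none)

Rules hold: Σm=0, L=10 even, 1≤3≤7.
N = 7·9·7 = 441
Δ = 4!·2!·4!/11! = 1/34650
Racah Σ t=1..3: t=1:−1/72 t=2:+1/16 t=3:−1/72 = 5/144
⇒ 3j(3 4 3; 0 0 0)² = 2/77, sgn -1
Racah Σ t=1..3: t=1:−1/48 t=2:+1/24 t=3:−1/288 = 5/288
⇒ 3j(3 4 3; 0 -1 1)² = 5/462, sgn +1
4πI² = N·(3j₀)²·(3jₘ)² = 15/121
I = -1·√(0.123967/4π) = -0.09932258
No selection rule forces the value: the integral is nonzero (none).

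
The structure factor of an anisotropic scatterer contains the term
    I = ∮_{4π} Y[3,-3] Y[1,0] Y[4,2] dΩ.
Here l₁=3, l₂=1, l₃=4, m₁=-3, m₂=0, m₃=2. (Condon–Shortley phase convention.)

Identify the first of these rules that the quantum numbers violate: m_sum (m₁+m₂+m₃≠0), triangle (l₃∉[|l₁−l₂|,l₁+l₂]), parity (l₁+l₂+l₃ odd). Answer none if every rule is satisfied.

m₁+m₂+m₃ = -3 + 0 + 2 = -1  ✗
triangle: |3−1|=2 ≤ l₃=4 ≤ 3+1=4
parity: l₁+l₂+l₃ = 8 is even

m_sum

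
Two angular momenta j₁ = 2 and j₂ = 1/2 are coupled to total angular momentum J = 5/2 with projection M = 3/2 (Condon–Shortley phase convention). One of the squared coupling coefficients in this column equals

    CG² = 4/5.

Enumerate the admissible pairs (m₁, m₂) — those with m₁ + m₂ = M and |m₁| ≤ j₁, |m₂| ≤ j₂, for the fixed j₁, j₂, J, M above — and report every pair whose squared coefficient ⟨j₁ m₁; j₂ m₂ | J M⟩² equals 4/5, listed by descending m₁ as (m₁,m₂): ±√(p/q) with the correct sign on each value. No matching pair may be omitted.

(1,1/2): +√(4/5)

Admissible pairs with m₁+m₂ = M = 3/2: (1,1/2), (2,-1/2)
  (m₁,m₂)=(2,-1/2): CG² = 1/5, CG = +√(1/5)
  (m₁,m₂)=(1,1/2): CG² = 4/5, CG = +√(4/5)   ← matches the target
Pairs with CG² = 4/5: (1,1/2): +√(4/5)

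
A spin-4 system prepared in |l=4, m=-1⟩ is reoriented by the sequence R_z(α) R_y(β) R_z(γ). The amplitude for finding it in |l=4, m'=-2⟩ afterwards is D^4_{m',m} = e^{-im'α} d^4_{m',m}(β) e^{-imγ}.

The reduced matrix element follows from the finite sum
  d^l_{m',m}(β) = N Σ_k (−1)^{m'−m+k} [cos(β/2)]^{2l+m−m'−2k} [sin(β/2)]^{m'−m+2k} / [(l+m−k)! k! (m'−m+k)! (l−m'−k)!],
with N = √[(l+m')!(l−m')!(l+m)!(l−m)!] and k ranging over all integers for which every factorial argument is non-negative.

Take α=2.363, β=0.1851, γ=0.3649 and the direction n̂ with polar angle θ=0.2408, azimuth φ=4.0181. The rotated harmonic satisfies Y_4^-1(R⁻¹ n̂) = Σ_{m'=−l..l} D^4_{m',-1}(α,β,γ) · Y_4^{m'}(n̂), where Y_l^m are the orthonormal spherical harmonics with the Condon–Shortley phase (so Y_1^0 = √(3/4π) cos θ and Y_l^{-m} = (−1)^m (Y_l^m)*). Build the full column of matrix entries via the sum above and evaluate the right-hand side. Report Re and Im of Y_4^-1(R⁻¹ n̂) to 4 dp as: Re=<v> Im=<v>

Need the full column D^4_{m',-1} for m'=−4..4 at α=2.3630, β=0.1851, γ=0.3649.
cos(β/2)=0.995720, sin(β/2)=0.092418
d^4_{-4,-1}: single k=3 term ⇒ +0.005782;  D = -0.005343-0.002209i
d^4_{-3,-1}: k∈[2..3] ⇒ +0.066070 -0.000949 = +0.065122;  D = +0.025365+0.059979i
d^4_{-2,-1}: k∈[1..3] ⇒ +0.380499 -0.016389 +0.000094 = +0.364204;  D = +0.134587-0.338424i
d^4_{-1,-1}: k∈[0..3] ⇒ +0.966271 -0.124861 +0.002151 -0.000006 = +0.843555;  D = -0.772395+0.339103i
d^4_{0,-1}: k∈[0..3] ⇒ -0.401082 +0.020731 -0.000179 +0.000000 = -0.380529;  D = -0.355475-0.135794i
d^4_{1,-1}: k∈[0..3] ⇒ +0.083241 -0.002151 +0.000009 -0.000000 = +0.081099;  D = -0.033609-0.073807i
d^4_{2,-1}: k∈[0..2] ⇒ -0.010926 +0.000141 -0.000000 = -0.010785;  D = +0.003711-0.010127i
d^4_{3,-1}: k∈[0..1] ⇒ +0.000949 -0.000005 = +0.000944;  D = +0.000853-0.000403i
d^4_{4,-1}: single k=0 term ⇒ -0.000050;  D = +0.000047+0.000017i
Y_4^{m'}(θ=0.2408,φ=4.0181) and Σ D·Y over m':
  (-0.0053-0.0022i)·(-0.0013+0.0005i)  (+0.0254+0.0600i)·(+0.0144+0.0081i)  (+0.1346-0.3384i)·(-0.0193-0.1048i)  (-0.7724+0.3391i)·(-0.2525+0.3033i)  (-0.3555-0.1358i)·(+0.6176+0.0000i)  (-0.0336-0.0738i)·(+0.2525+0.3033i)  (+0.0037-0.0101i)·(-0.0193+0.1048i)  (+0.0009-0.0004i)·(-0.0144+0.0081i)  (+0.0000+0.0000i)·(-0.0013-0.0005i)
Y_4^-1(R⁻¹ n̂) = -0.150656-0.438490i

Re=-0.1507 Im=-0.4385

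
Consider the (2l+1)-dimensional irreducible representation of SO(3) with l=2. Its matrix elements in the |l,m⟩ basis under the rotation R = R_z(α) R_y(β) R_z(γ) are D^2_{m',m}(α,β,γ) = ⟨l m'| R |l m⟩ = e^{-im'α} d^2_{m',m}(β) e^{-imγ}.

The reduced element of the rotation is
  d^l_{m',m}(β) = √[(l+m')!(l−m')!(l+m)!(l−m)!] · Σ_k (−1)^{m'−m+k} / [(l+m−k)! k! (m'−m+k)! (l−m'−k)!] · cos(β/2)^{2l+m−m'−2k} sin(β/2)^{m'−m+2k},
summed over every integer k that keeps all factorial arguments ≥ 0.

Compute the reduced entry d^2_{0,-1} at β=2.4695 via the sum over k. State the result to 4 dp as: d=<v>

d^2_{0,-1}(β=2.4695) via the finite sum:
c=cos(2.469500/2)=0.329757, s=sin(2.469500/2)=0.944066; N=√[2·2·1·6]=4.898979
The bounds max(0,m−m')=0 and min(l+m,l−m')=1 give 2 terms
  k=0: (−1)^1·4.8990/(2)·0.3298^3·0.9441^1 = -0.082920
  k=1: (−1)^2·4.8990/(2)·0.3298^1·0.9441^3 = +0.679636
d^2_{0,-1}(2.4695) = -0.082920 +0.679636 = +0.596716

d=0.5967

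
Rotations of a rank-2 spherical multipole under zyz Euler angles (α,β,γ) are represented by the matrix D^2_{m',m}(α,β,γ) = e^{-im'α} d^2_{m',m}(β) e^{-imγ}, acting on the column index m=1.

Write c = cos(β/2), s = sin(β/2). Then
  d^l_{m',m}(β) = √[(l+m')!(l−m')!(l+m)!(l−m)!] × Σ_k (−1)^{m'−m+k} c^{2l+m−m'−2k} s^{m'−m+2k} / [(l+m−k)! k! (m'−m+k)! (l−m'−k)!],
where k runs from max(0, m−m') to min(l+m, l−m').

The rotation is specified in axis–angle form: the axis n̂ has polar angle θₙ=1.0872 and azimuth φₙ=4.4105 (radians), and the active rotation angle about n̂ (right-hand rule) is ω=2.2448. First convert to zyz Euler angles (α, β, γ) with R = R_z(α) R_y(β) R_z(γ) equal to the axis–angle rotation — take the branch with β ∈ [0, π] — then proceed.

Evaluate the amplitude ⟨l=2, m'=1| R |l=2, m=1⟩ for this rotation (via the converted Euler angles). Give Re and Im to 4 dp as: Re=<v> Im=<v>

Axis–angle → zyz. n̂ = (sinθₙcosφₙ, sinθₙsinφₙ, cosθₙ) = (-0.263230, -0.845291, +0.464966), ω = 2.2448.
R = I cosω + sinω [n̂]ₓ + (1−cosω) n̂n̂ᵀ gives
  R = [-0.511584, -0.001916, -0.859231; +0.724667, +0.536341, -0.432661; +0.461670, -0.843999, -0.272995]
β = atan2(√(R₁₃²+R₂₃²), R₃₃) = 1.847301; α = atan2(R₂₃, R₁₃) mod 2π = 3.608072; γ = atan2(R₃₂, −R₃₁) mod 2π = 4.211850
Split into d^2_{1,1}(β=1.8473) × two z-phases.
Half-angle: c=0.602912, s=0.797808. N=√(6·1·6·1)=6.000000
k∈{0,1} keeps every argument non-negative
  k=0: (−1)^0·6.0000/(6)·0.6029^4·0.7978^0 = +0.132134
  k=1: (−1)^1·6.0000/(2)·0.6029^2·0.7978^2 = -0.694105
d^2_{1,1}(1.8473) = +0.132134 -0.694105 = -0.561971
Attach z-rotation phases: D = e^{-i(1)(3.6081)}·(-0.561971)·e^{-i(1)(4.2118)} = -0.019137+0.561645i

Re=-0.0191 Im=0.5616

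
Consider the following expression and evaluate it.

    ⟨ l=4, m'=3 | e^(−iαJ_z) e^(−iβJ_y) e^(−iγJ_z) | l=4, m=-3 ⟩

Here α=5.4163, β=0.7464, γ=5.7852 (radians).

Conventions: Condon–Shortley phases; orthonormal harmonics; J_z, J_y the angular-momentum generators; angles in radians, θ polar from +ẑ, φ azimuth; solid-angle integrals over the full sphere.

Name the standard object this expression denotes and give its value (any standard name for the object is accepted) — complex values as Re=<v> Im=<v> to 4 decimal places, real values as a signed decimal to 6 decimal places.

Wigner D-matrix element, Re=0.0062 Im=0.0125

This is a Wigner D-matrix element — the rotation-matrix element ⟨l m'| R(α,β,γ) |l m⟩ in the angular-momentum basis.
Split into d^4_{3,-3}(β=0.7464) × two z-phases.
Half-angle: c=0.931165, s=0.364597. N=√(5040·1·1·5040)=5040.000000
Admissible k: 0..1 (factorial args all ≥0)
  k=0: (−1)^6·5040.0000/(720)·0.9312^2·0.3646^6 = +0.014257
  k=1: (−1)^7·5040.0000/(5040)·0.9312^0·0.3646^8 = -0.000312
d^4_{3,-3}(0.7464) = +0.014257 -0.000312 = +0.013945
D = (-0.857227+0.514939i)·(+0.013945)·(+0.076765-0.997049i) = +0.006242+0.012470i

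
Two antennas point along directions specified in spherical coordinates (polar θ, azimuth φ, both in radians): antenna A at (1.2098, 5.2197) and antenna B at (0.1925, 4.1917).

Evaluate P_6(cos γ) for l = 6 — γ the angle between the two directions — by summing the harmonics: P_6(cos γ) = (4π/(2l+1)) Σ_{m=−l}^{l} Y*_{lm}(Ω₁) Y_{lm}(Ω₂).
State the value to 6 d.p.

Expand P_6 via completeness: Σ_{m} conj(Y_{6,m}) at Ω₁ times Y_{6,m} at Ω₂ —
  m=-6: Y*=+0.322355-0.031603i  Y=+0.000024-0.000000i  product +0.000008-0.000001i
  m=-5: Y*=+0.240946+0.348411i  Y=-0.000216-0.000361i  product +0.000074-0.000162i
  m=-4: Y*=-0.045033+0.091248i  Y=-0.002247+0.003999i  product -0.000264-0.000385i
  m=-3: Y*=+0.306281-0.014978i  Y=+0.034012-0.000297i  product +0.010413-0.000600i
  m=-2: Y*=+0.110161+0.177212i  Y=-0.086015-0.146999i  product +0.016575-0.031436i
  m=-1: Y*=+0.117127-0.210723i  Y=-0.258874+0.451411i  product +0.064802+0.107423i
  m=+0: Y*=+0.231722-0.000000i  Y=+0.657694+0.000000i  product +0.152402+0.000000i
  m=+1: Y*=-0.117127-0.210723i  Y=+0.258874+0.451411i  product +0.064802-0.107423i
  m=+2: Y*=+0.110161-0.177212i  Y=-0.086015+0.146999i  product +0.016575+0.031436i
  m=+3: Y*=-0.306281-0.014978i  Y=-0.034012-0.000297i  product +0.010413+0.000600i
  m=+4: Y*=-0.045033-0.091248i  Y=-0.002247-0.003999i  product -0.000264+0.000385i
  m=+5: Y*=-0.240946+0.348411i  Y=+0.000216-0.000361i  product +0.000074+0.000162i
  m=+6: Y*=+0.322355+0.031603i  Y=+0.000024+0.000000i  product +0.000008+0.000001i
Accumulated sum +0.335616+0.000000i; after 4π/(2l+1) scaling, +0.324421+0.000000i ⇒ P_6 = 0.324421

0.324421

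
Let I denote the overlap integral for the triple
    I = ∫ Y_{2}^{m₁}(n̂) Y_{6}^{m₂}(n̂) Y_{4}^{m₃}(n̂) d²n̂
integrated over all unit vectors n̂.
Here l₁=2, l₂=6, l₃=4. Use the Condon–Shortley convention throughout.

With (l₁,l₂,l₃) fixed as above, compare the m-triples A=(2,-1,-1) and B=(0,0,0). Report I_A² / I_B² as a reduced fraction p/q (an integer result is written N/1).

7/45

Shared (l₁,l₂,l₃)=(2,6,4): N and (l;000)² cancel in I_A²/I_B².
A: Δ = 4!·0!·8!/13! = 1/6435; Racah Σ t=0..0: t=0:+1/17280 = 1/17280; ⇒ 3j(2 6 4; 2 -1 -1)² = 7/1287, sgn -1
B: Δ = 4!·0!·8!/13! = 1/6435; Racah Σ t=2..2: t=2:+1/2304 = 1/2304; ⇒ 3j(2 6 4; 0 0 0)² = 5/143, sgn +1
I_A²/I_B² = (7/1287)/(5/143) = 7/45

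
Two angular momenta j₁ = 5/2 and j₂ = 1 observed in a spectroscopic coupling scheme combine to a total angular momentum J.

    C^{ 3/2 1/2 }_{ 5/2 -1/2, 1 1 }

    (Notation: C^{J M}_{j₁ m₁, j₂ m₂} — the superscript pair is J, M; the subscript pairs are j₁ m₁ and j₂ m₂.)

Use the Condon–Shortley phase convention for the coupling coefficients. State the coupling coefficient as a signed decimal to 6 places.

j₁+j₂−J=2  J+j₁−j₂=3  J−j₁+j₂=0  j₁+j₂+J+1=6
(j₁±m₁, j₂±m₂, J±M) = (2,3,2,0,2,1)
P² = 16/5
sum k=2..2:
  [2] +1/4 = 1/4
S = 1/4
C² = P²·S² = 1/5 ; C = +0.447214

+√(1/5) ≈ +0.447214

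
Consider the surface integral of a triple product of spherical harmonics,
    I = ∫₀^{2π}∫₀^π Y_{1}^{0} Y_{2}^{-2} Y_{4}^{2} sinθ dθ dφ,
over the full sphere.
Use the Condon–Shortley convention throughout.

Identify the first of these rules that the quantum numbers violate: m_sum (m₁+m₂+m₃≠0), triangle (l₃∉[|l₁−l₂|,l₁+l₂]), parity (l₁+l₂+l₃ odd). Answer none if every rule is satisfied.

m₁+m₂+m₃ = 0 − 2 + 2 = 0  ✓
triangle: need |l₁−l₂| ≤ l₃ ≤ l₁+l₂ = [1,3]; l₃=4 is outside  ✗
parity: l₁+l₂+l₃ = 7 is odd

triangle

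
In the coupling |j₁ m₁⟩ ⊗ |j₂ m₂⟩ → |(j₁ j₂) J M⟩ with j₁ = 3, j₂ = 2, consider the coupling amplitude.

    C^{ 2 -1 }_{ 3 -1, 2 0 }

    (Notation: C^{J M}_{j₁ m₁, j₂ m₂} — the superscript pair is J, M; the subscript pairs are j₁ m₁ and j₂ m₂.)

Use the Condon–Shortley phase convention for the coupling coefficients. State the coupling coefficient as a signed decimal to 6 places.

+0.377964

√[5·3!3!1!/8! · 2!4!2!2!1!3!] = √(36/7)
  +(−1)^1/∏(1,2,3,1,0,0)! = -1/12  (running -1/12)
  +(−1)^2/∏(2,1,2,0,1,1)! = 1/4  (running 1/6)
⟨..|..⟩ = √(36/7)·(1/6) = +0.377964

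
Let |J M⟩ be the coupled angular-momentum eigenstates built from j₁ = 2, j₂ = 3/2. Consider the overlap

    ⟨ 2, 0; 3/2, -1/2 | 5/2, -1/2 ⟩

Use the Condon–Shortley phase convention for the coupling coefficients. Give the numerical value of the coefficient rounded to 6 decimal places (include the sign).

+0.292770

√[6·1!3!2!/7! · 2!2!1!2!2!3!] = √(48/35)
  +(−1)^0/∏(0,1,2,1,1,1)! = 1/2  (running 1/2)
  +(−1)^1/∏(1,0,1,0,2,2)! = -1/4  (running 1/4)
⟨..|..⟩ = √(48/35)·(1/4) = +0.292770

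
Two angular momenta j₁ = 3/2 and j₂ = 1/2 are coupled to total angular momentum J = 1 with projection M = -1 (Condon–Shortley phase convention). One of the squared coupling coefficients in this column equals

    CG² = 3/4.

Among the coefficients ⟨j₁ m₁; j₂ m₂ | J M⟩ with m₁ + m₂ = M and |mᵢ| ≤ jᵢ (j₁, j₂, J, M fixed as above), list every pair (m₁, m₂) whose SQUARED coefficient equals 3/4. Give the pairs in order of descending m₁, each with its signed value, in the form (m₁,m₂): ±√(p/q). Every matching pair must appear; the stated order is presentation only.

(-3/2,1/2): −√(3/4)

Admissible pairs with m₁+m₂ = M = -1: (-3/2,1/2), (-1/2,-1/2)
  (m₁,m₂)=(-1/2,-1/2): CG² = 1/4, CG = +√(1/4)
  (m₁,m₂)=(-3/2,1/2): CG² = 3/4, CG = −√(3/4)   ← matches the target
Pairs with CG² = 3/4: (-3/2,1/2): −√(3/4)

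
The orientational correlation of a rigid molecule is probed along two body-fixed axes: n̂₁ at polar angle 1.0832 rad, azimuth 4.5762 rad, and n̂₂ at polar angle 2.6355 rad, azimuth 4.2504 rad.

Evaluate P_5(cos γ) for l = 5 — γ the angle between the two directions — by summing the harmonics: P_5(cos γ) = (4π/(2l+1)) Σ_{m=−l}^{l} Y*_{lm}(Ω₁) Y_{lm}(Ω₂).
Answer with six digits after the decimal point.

-0.007563

Addition theorem: P_5(cos γ) = (4π/11) Σ_m Y*_{lm}(Ω₁) Y_{lm}(Ω₂), m = −5…5:
  m=-5: (-0.15725 - 0.19408j) × (-0.00918 - 0.00837j) = -0.00018 + 0.00310j  (running Σ = -0.00018 + 0.00310j)
  m=-4: (0.35826 - 0.21708j) × (0.01940 - 0.06819j) = -0.00785 - 0.02864j  (running Σ = -0.00803 - 0.02554j)
  m=-3: (0.09245 + 0.21354j) × (0.22797 - 0.04262j) = 0.03018 + 0.04474j  (running Σ = 0.02214 + 0.01920j)
  m=-2: (0.20384 - 0.05694j) × (0.27186 + 0.35998j) = 0.07591 + 0.05790j  (running Σ = 0.09806 + 0.07710j)
  m=-1: (0.04077 + 0.29749j) × (-0.17853 + 0.35855j) = -0.11394 - 0.03849j  (running Σ = -0.01589 + 0.03861j)
  m=0: (0.14632 + 0.00000j) × (0.17192 + 0.00000j) = 0.02516 + 0.00000j  (running Σ = 0.00927 + 0.03861j)
  m=1: (-0.04077 + 0.29749j) × (0.17853 + 0.35855j) = -0.11394 + 0.03849j  (running Σ = -0.10468 + 0.07710j)
  m=2: (0.20384 + 0.05694j) × (0.27186 - 0.35998j) = 0.07591 - 0.05790j  (running Σ = -0.02876 + 0.01920j)
  m=3: (-0.09245 + 0.21354j) × (-0.22797 - 0.04262j) = 0.03018 - 0.04474j  (running Σ = 0.00141 - 0.02554j)
  m=4: (0.35826 + 0.21708j) × (0.01940 + 0.06819j) = -0.00785 + 0.02864j  (running Σ = -0.00644 + 0.00310j)
  m=5: (0.15725 - 0.19408j) × (0.00918 - 0.00837j) = -0.00018 - 0.00310j  (running Σ = -0.00662 + 0.00000j)
Accumulated sum -0.00662 + 0.00000j; after 4π/(2l+1) scaling, -0.00756 + 0.00000j ⇒ P_5 = -0.007563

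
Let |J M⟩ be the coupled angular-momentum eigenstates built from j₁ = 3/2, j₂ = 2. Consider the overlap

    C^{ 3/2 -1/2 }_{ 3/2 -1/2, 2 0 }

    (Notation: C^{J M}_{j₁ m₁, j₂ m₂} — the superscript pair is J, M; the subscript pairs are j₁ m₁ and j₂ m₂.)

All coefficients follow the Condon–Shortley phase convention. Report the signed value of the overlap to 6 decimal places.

triangle: 2!*1!*2!/6! = 4/720
(j±m)!: 1!*2!*2!*2!*1!*2! = 16
prefactor² = (2J+1)*Δ*N² = 16/45
  k=1: −1/(1!*1!*1!*1!*0!*1!) = -1
  k=2: +1/(2!*0!*0!*0!*1!*2!) = 1/4
Σ = -3/4  ⇒  CG² = 16/45*(-3/4)² = 1/5
CG = −√(1/5) = -0.447214

-0.447214  (= −√(1/5))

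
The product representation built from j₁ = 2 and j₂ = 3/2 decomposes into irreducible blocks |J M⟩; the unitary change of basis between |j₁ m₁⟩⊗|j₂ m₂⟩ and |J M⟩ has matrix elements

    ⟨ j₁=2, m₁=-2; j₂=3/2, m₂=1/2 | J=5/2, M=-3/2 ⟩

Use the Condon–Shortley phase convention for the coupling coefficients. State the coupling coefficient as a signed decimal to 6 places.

−√(16/35) = -0.676123

j₁+j₂−J=1  J+j₁−j₂=3  J−j₁+j₂=2  j₁+j₂+J+1=7
(j₁±m₁, j₂±m₂, J±M) = (0,4,2,1,1,4)
P² = 576/35
sum k=1..1:
  [1] −1/6 = -1/6
S = -1/6
C² = P²·S² = 16/35 ; C = -0.676123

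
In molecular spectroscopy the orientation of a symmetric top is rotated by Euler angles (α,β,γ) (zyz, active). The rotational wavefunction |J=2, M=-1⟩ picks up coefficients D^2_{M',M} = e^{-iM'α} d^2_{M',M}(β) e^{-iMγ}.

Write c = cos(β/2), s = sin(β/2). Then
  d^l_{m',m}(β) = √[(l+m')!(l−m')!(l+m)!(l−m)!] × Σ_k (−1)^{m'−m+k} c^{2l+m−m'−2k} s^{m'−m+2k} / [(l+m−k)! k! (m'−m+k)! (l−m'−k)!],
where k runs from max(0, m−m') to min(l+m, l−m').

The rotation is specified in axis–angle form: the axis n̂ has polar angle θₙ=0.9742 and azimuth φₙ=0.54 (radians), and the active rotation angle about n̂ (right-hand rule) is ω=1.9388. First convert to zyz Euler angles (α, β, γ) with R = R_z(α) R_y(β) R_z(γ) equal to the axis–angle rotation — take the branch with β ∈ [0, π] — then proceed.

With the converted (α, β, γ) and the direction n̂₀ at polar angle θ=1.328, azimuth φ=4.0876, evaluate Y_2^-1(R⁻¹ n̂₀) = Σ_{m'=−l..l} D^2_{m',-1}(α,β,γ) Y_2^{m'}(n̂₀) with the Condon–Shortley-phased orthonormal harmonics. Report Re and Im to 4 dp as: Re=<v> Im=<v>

Axis–angle → zyz. n̂ = (sinθₙcosφₙ, sinθₙsinφₙ, cosθₙ) = (+0.709542, +0.425320, +0.561830), ω = 1.9388.
R = I cosω + sinω [n̂]ₓ + (1−cosω) n̂n̂ᵀ gives
  R = [+0.324814, -0.113864, +0.938899; +0.934564, -0.113778, -0.337112; +0.145211, +0.986960, +0.069457]
β = atan2(√(R₁₃²+R₂₃²), R₃₃) = 1.501284; α = atan2(R₂₃, R₁₃) mod 2π = 5.938470; γ = atan2(R₃₂, −R₃₁) mod 2π = 1.716878
Need the full column D^2_{m',-1} for m'=−2..2 at α=5.9385, β=1.5013, γ=1.7169.
cos(β/2)=0.731251, sin(β/2)=0.682108
d^2_{-2,-1}: single k=1 term ⇒ +0.533437;  D = +0.275790+0.456612i
d^2_{-1,-1}: k∈[0..1] ⇒ +0.285934 -0.746382 = -0.460447;  D = -0.090860-0.451394i
d^2_{0,-1}: k∈[0..1] ⇒ -0.653324 +0.568463 = -0.084861;  D = +0.012353-0.083958i
d^2_{1,-1}: k∈[0..1] ⇒ +0.746382 -0.216478 = +0.529904;  D = -0.249759+0.467353i
d^2_{2,-1}: single k=0 term ⇒ -0.464148;  D = +0.344231-0.311350i
Y_2^{m'}(θ=1.328,φ=4.0876) and Σ D·Y over m':
  (+0.2758+0.4566i)·(-0.1149-0.3453i)  (-0.0909-0.4514i)·(-0.1055+0.1462i)  (+0.0124-0.0840i)·(-0.2607+0.0000i)  (-0.2498+0.4674i)·(+0.1055+0.1462i)  (+0.3442-0.3113i)·(-0.1149+0.3453i)
Y_2^-1(R⁻¹ n̂) = +0.171647+0.075909i

Re=0.1716 Im=0.0759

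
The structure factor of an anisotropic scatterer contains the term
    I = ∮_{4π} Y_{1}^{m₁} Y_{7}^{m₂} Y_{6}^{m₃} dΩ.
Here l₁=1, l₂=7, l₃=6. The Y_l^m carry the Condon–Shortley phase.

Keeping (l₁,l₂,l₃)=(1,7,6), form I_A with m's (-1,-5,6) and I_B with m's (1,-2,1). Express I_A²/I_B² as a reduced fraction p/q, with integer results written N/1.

1/36

Same 1,7,6: normalisation and zero-m 3j drop out of the ratio.
A: Δ: 2! 0! 12! / 15! → 1/1365; sum: t=2:+1/958003200 = 1/958003200; 3j²(1 7 6; -1 -5 6) = Δ·Π!·Σ² = 1/1365  (sign +1)
B: Δ: 2! 0! 12! / 15! → 1/1365; sum: t=0:+1/1209600 = 1/1209600; 3j²(1 7 6; 1 -2 1) = Δ·Π!·Σ² = 12/455  (sign -1)
I_A²/I_B² = (1/1365)/(12/455) = 1/36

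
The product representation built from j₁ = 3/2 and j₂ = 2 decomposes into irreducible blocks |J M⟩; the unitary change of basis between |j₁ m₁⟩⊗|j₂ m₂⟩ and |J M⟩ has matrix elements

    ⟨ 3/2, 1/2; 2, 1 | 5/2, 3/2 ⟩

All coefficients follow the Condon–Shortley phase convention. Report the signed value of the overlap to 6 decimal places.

-0.169031  (= −√(1/35))

triangle: 1!·2!·3!/7! = 12/5040
(j±m)!: 2!·1!·3!·1!·4!·1! = 288
prefactor² = (2J+1)·Δ·N² = 144/35
  k=0: +1/(0!·1!·1!·3!·1!·0!) = 1/6
  k=1: −1/(1!·0!·0!·2!·2!·1!) = -1/4
Σ = -1/12  ⇒  CG² = 144/35·(-1/12)² = 1/35
CG = −√(1/35) = -0.169031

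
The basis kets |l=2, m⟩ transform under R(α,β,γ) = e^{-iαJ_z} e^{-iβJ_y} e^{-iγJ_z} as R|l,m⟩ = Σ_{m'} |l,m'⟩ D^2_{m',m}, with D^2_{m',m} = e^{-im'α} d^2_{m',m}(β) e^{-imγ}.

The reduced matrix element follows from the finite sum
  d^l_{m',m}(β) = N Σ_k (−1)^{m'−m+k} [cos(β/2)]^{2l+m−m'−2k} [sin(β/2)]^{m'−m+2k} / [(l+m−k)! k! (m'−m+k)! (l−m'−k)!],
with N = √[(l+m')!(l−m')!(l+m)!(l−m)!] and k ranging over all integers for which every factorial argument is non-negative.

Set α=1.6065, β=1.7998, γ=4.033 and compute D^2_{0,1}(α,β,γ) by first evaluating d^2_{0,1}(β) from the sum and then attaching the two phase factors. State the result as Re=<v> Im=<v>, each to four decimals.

Split into d^2_{0,1}(β=1.7998) × two z-phases.
With c≡cos(β/2)=0.621688 and s≡sin(β/2)=0.783265, N=[2·2·6·1]^{1/2}=4.898979
k: max(0,(1)−(0))=1 … min(2+(1),2−(0))=2
  k=1: (−1)^0·4.8990/(2)·0.6217^3·0.7833^1 = +0.461001
  k=2: (−1)^1·4.8990/(2)·0.6217^1·0.7833^3 = -0.731769
d^2_{0,1}(1.7998) = +0.461001 -0.731769 = -0.270768
Phases: e^{-i·(0)·1.6065}=+1.000000+0.000000i, e^{-i·(1)·4.0330}=-0.628318+0.777957i ⇒ D=+0.170128-0.210646i

Re=0.1701 Im=-0.2106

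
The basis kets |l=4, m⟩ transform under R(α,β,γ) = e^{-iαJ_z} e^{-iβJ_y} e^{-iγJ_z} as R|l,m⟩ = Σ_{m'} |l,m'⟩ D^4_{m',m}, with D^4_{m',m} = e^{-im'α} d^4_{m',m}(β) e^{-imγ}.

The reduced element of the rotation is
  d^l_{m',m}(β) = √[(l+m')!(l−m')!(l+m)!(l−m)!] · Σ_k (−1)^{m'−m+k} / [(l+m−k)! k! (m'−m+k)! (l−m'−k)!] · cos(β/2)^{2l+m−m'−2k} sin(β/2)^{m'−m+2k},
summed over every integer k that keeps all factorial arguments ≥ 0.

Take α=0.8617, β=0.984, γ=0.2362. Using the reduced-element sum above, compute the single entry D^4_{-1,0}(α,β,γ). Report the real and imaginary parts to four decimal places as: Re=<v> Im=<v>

Re=-0.1433 Im=-0.1670

First d^4_{-1,0}(β=0.9840), then the phase factors e^{-i(-1)α} and e^{-i(0)γ}:
c=cos(0.984000/2)=0.881390, s=sin(0.984000/2)=0.472390; N=√[6·120·24·24]=643.987578
The bounds max(0,m−m')=1 and min(l+m,l−m')=4 give 4 terms
  k=1: (−1)^0·643.9876/(144)·0.8814^7·0.4724^1 = +0.872955
  k=2: (−1)^1·643.9876/(24)·0.8814^5·0.4724^3 = -1.504553
  k=3: (−1)^2·643.9876/(24)·0.8814^3·0.4724^5 = +0.432187
  k=4: (−1)^3·643.9876/(144)·0.8814^1·0.4724^7 = -0.020691
d^4_{-1,0}(0.9840) = +0.872955 -1.504553 +0.432187 -0.020691 = -0.220102
Phases: e^{-i·(-1)·0.8617}=+0.651148+0.758951i, e^{-i·(0)·0.2362}=+1.000000+0.000000i ⇒ D=-0.143319-0.167047i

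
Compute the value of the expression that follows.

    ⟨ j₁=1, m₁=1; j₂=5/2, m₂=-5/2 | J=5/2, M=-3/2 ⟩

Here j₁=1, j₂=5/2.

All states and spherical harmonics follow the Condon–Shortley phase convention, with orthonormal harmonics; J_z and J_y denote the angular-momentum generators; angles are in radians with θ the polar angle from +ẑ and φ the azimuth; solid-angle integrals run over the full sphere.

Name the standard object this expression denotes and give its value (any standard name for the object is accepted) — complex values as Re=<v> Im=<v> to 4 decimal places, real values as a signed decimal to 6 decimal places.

This is a Clebsch–Gordan (vector-coupling) coefficient.
j₁+j₂−J=1  J+j₁−j₂=1  J−j₁+j₂=4  j₁+j₂+J+1=7
(j₁±m₁, j₂±m₂, J±M) = (2,0,0,5,1,4)
P² = 1152/7
sum k=0..0:
  [0] +1/24 = 1/24
S = 1/24
C² = P²·S² = 2/7 ; C = +0.534522

Clebsch–Gordan coefficient, +√(2/7) ≈ +0.534522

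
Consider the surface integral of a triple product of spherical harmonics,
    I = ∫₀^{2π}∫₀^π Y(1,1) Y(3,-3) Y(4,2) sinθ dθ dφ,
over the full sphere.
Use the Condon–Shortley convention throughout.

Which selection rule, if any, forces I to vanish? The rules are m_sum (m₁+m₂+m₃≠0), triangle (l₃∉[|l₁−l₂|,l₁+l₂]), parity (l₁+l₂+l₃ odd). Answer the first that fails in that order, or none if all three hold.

none

m₁+m₂+m₃ = 1 − 3 + 2 = 0  ✓
triangle: |1−3|=2 ≤ l₃=4 ≤ 1+3=4  ✓
parity: l₁+l₂+l₃ = 8 is even  ✓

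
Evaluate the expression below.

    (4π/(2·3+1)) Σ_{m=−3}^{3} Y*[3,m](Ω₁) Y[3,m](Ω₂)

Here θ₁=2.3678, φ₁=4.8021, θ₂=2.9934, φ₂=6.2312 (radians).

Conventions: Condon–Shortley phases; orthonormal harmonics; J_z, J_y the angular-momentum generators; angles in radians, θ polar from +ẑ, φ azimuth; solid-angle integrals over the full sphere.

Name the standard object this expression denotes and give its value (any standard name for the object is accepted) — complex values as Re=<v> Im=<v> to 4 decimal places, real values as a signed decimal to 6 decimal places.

Legendre polynomial (addition theorem), -0.142087

This sum is the spherical-harmonic addition theorem: it equals the Legendre polynomial P_l(cos γ) of the angle γ between the two directions.
Addition theorem: P_3(cos γ) = (4π/7) Σ_m Y*_{lm}(Ω₁) Y_{lm}(Ω₂), m = −3…3:
  [-3]  conj(Y_{3,-3})(Ω₁) = -0.03787 + 0.13728j ; Y_{3,-3}(Ω₂) = 0.00133 + 0.00021j ; Δ = -0.00008 + 0.00017j
  [-2]  conj(Y_{3,-2})(Ω₁) = 0.35128 + 0.06371j ; Y_{3,-2}(Ω₂) = -0.02192 - 0.00229j ; Δ = -0.00755 - 0.00220j
  [-1]  conj(Y_{3,-1})(Ω₁) = 0.03153 - 0.35047j ; Y_{3,-1}(Ω₂) = 0.18542 + 0.00965j ; Δ = 0.00923 - 0.06468j
  [+0]  conj(Y_{3,0})(Ω₁) = 0.11797 + 0.00000j ; Y_{3,0}(Ω₂) = -0.69794 + 0.00000j ; Δ = -0.08234 + 0.00000j
  [+1]  conj(Y_{3,1})(Ω₁) = -0.03153 - 0.35047j ; Y_{3,1}(Ω₂) = -0.18542 + 0.00965j ; Δ = 0.00923 + 0.06468j
  [+2]  conj(Y_{3,2})(Ω₁) = 0.35128 - 0.06371j ; Y_{3,2}(Ω₂) = -0.02192 + 0.00229j ; Δ = -0.00755 + 0.00220j
  [+3]  conj(Y_{3,3})(Ω₁) = 0.03787 + 0.13728j ; Y_{3,3}(Ω₂) = -0.00133 + 0.00021j ; Δ = -0.00008 - 0.00017j
Accumulated sum -0.07915 - 0.00000j; after 4π/(2l+1) scaling, -0.14209 - 0.00000j ⇒ P_3 = -0.142087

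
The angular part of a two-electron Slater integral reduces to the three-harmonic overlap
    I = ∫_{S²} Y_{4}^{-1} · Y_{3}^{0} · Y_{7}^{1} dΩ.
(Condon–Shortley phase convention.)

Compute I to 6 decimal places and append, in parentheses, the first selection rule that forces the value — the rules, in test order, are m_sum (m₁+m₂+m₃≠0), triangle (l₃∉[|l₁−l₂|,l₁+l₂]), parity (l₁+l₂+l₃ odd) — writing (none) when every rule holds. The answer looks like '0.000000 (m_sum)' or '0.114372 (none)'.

Rules hold: Σm=0, L=14 even, 1≤7≤7.
N = 9·7·15 = 945
Δ = 0!·8!·6!/15! = 1/45045
Racah Σ t=0..0: t=0:+1/20736 = 1/20736
⇒ 3j(4 3 7; 0 0 0)² = 35/1287, sgn -1
Racah Σ t=0..0: t=0:+1/25920 = 1/25920
⇒ 3j(4 3 7; -1 0 1)² = 32/1287, sgn +1
4πI² = N·(3j₀)²·(3jₘ)² = 39200/61347
I = -1·√(0.638988/4π) = -0.22549735
No selection rule forces the value: the integral is nonzero (none).

-0.225497 (none)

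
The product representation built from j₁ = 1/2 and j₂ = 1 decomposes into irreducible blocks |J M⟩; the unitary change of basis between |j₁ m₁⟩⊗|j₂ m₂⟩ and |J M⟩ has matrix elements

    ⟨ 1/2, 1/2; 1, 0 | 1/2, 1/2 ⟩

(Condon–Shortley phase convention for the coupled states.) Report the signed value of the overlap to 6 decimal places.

√[2·1!0!1!/3! · 1!0!1!1!1!0!] = √(1/3)
  +(−1)^0/∏(0,1,0,1,0,0)! = 1  (running 1)
⟨..|..⟩ = √(1/3)·(1) = +0.577350

+√(1/3) = +0.577350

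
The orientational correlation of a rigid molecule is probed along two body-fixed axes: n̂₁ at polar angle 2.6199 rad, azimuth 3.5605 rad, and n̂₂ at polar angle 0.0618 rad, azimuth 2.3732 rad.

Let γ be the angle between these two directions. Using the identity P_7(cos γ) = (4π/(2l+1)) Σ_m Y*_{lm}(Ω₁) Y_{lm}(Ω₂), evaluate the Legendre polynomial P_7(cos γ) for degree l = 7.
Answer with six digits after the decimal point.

Term-by-term m-sum for l=7 (normalisation 4π/15 = 0.837758):
  m=-7: (0.00373 - 0.00079j) × (-0.00000 + 0.00000j) = -0.00000 + 0.00000j  (running Σ = -0.00000 + 0.00000j)
  m=-6: (0.02010 - 0.01460j) × (-0.00000 - 0.00000j) = -0.00000 - 0.00000j  (running Σ = -0.00000 - 0.00000j)
  m=-5: (0.04948 - 0.08567j) × (0.00000 + 0.00000j) = 0.00000 - 0.00000j  (running Σ = 0.00000 - 0.00000j)
  m=-4: (0.02781 - 0.26427j) × (-0.00011 + 0.00001j) = -0.00000 + 0.00003j  (running Σ = -0.00000 + 0.00003j)
  m=-3: (-0.14460 - 0.44515j) × (0.00138 - 0.00153j) = -0.00088 - 0.00039j  (running Σ = -0.00088 - 0.00037j)
  m=-2: (-0.29551 - 0.32823j) × (0.00096 + 0.02818j) = 0.00897 - 0.00864j  (running Σ = 0.00808 - 0.00901j)
  m=-1: (0.02937 + 0.01308j) × (-0.17689 - 0.17098j) = -0.00296 - 0.00733j  (running Σ = 0.00512 - 0.01634j)
  m=0: (0.44864 + 0.00000j) × (1.03490 + 0.00000j) = 0.46430 + 0.00000j  (running Σ = 0.46942 - 0.01634j)
  m=1: (-0.02937 + 0.01308j) × (0.17689 - 0.17098j) = -0.00296 + 0.00733j  (running Σ = 0.46646 - 0.00901j)
  m=2: (-0.29551 + 0.32823j) × (0.00096 - 0.02818j) = 0.00897 + 0.00864j  (running Σ = 0.47543 - 0.00037j)
  m=3: (0.14460 - 0.44515j) × (-0.00138 - 0.00153j) = -0.00088 + 0.00039j  (running Σ = 0.47455 + 0.00003j)
  m=4: (0.02781 + 0.26427j) × (-0.00011 - 0.00001j) = -0.00000 - 0.00003j  (running Σ = 0.47455 - 0.00000j)
  m=5: (-0.04948 - 0.08567j) × (-0.00000 + 0.00000j) = 0.00000 + 0.00000j  (running Σ = 0.47455 - 0.00000j)
  m=6: (0.02010 + 0.01460j) × (-0.00000 + 0.00000j) = -0.00000 + 0.00000j  (running Σ = 0.47455 + 0.00000j)
  m=7: (-0.00373 - 0.00079j) × (0.00000 + 0.00000j) = -0.00000 - 0.00000j  (running Σ = 0.47455 + 0.00000j)
Accumulated sum 0.47455 + 0.00000j; after 4π/(2l+1) scaling, 0.39756 + 0.00000j ⇒ P_7 = 0.397555

0.397555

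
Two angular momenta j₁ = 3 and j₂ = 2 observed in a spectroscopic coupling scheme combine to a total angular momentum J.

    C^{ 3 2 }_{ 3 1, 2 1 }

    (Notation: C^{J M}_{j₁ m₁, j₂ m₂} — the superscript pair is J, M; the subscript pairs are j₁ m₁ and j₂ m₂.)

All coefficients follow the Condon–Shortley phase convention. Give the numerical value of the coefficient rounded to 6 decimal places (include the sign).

j₁+j₂−J=2  J+j₁−j₂=4  J−j₁+j₂=2  j₁+j₂+J+1=9
(j₁±m₁, j₂±m₂, J±M) = (4,2,3,1,5,1)
P² = 64
sum k=1..2:
  [1] −1/12 = -1/12
  [2] +1/48 = 1/48
S = -1/16
C² = P²·S² = 1/4 ; C = -0.500000

−√(1/4) = -0.500000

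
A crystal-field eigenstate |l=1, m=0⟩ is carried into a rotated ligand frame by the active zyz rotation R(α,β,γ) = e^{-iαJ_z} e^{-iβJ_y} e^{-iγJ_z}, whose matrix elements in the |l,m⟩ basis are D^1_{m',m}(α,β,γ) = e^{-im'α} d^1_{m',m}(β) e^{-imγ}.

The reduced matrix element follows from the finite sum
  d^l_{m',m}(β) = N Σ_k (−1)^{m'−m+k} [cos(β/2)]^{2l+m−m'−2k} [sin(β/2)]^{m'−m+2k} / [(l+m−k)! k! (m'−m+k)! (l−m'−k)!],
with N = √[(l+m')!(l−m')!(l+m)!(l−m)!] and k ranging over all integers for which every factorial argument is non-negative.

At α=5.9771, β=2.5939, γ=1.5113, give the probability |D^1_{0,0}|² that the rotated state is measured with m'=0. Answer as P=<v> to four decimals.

Split into d^1_{0,0}(β=2.5939) × two z-phases.
c=cos(2.593900/2)=0.270436, s=sin(2.593900/2)=0.962738; N=√[1·1·1·1]=1.000000
k∈{0,1} keeps every argument non-negative
  k=0: (−1)^0·1.0000/(1)·0.2704^2·0.9627^0 = +0.073136
  k=1: (−1)^1·1.0000/(1)·0.2704^0·0.9627^2 = -0.926864
d^1_{0,0}(2.5939) = +0.073136 -0.926864 = -0.853728
|D^1_{0,0}|² = |d^1_{0,0}(β)|² = (-0.853728)² = 0.728852 (the z-rotation phases have unit modulus)

P=0.7289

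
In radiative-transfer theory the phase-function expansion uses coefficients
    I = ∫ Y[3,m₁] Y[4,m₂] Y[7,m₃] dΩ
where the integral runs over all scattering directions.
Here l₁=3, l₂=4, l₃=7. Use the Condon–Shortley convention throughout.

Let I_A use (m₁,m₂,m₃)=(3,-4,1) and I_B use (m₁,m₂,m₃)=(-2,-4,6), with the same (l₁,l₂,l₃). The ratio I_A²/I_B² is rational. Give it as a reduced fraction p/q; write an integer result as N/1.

l's match ⇒ only the (l;m) 3-j factors differ between A and B.
A: triangle coeff Δ(3,4,7) = 1/45045; Σ_t [0,0]: t=0:+1/29030400 = 1/29030400; (3j)²=1/45045 [(3 4 7; 3 -4 1)], sign=+1
B: triangle coeff Δ(3,4,7) = 1/45045; Σ_t [0,0]: t=0:+1/4838400 = 1/4838400; (3j)²=1/35 [(3 4 7; -2 -4 6)], sign=-1
I_A²/I_B² = (1/45045)/(1/35) = 1/1287

1/1287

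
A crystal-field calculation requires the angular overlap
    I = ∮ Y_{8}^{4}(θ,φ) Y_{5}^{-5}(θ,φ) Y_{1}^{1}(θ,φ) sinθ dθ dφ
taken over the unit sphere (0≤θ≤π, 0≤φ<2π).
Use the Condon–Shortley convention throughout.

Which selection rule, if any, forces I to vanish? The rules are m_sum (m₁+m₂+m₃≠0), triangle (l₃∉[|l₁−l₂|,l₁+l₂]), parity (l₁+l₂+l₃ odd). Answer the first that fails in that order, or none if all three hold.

Σmᵢ = 0  ✓
l₃∈[|l₁−l₂|,l₁+l₂]=[3,13] required, l₃=1 fails  ✗
Σlᵢ = 14 ⇒ even

triangle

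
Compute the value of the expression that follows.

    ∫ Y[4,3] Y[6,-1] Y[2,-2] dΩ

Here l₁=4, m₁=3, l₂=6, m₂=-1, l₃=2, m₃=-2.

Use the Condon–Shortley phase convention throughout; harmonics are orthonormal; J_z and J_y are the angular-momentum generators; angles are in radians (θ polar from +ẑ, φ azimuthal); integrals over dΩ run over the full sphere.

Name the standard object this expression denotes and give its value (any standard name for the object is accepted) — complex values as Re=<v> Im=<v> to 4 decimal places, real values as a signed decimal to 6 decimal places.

This is a Gaunt coefficient — the integral of a triple product of spherical harmonics over the sphere.
m-sum 0 ✓  L=12 even ✓  2≤2≤10 ✓
Π(2lᵢ+1) = 9×13×5 = 585
triangle coeff Δ(4,6,2) = 1/6435
Σ_t [4,4]: t=4:+1/2304 = 1/2304
(3j)²=5/143 [(4 6 2; 0 0 0)], sign=+1
Σ_t [1,1]: t=1:−1/120960 = -1/120960
(3j)²=1/1287 [(4 6 2; 3 -1 -2)], sign=-1
⇒ 4πI² = 25/1573
I = (-1)√(25/1573/(4π)) = -0.03556319

Gaunt coefficient, -0.035563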